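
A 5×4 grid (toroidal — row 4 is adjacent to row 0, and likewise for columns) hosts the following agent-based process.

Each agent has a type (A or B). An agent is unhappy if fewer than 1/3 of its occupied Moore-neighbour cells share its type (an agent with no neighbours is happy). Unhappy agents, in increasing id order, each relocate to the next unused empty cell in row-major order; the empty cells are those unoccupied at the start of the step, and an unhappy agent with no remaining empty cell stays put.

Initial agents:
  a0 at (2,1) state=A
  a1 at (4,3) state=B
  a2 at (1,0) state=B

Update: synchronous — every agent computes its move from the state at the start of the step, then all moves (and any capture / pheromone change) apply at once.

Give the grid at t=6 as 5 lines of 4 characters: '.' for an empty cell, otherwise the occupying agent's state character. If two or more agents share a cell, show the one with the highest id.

.A.B
B...
....
....
....

t=1: a0@(0,0):A a1@(4,3):B a2@(0,1):B
t=2: a0@(0,2):A a1@(0,3):B a2@(1,0):B
t=3: a0@(0,0):A a1@(0,3):B a2@(1,0):B
t=4: a0@(0,1):A a1@(0,3):B a2@(1,0):B
t=5: a0@(0,0):A a1@(0,3):B a2@(1,0):B
t=6: a0@(0,1):A a1@(0,3):B a2@(1,0):B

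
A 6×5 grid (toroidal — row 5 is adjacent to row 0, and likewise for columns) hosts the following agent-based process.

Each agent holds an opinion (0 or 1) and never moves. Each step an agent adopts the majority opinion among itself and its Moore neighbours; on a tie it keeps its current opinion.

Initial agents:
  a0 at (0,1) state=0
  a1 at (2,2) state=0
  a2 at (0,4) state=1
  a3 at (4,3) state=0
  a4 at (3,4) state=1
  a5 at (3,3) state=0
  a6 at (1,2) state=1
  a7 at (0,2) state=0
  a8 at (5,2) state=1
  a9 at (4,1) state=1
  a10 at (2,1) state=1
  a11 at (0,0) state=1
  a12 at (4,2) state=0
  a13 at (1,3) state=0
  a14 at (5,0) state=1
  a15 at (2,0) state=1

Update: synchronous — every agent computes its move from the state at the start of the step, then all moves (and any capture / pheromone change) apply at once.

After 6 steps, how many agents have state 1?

8

t=1: a0@(0,1):1 a1@(2,2):0 a2@(0,4):1 a3@(4,3):0 a4@(3,4):1 a5@(3,3):0 a6@(1,2):0 a7@(0,2):0 a8@(5,2):0 a9@(4,1):1 a10@(2,1):1 a11@(0,0):1 a12@(4,2):0 a13@(1,3):0 a14@(5,0):1 a15@(2,0):1
t=2: (unchanged — steady state)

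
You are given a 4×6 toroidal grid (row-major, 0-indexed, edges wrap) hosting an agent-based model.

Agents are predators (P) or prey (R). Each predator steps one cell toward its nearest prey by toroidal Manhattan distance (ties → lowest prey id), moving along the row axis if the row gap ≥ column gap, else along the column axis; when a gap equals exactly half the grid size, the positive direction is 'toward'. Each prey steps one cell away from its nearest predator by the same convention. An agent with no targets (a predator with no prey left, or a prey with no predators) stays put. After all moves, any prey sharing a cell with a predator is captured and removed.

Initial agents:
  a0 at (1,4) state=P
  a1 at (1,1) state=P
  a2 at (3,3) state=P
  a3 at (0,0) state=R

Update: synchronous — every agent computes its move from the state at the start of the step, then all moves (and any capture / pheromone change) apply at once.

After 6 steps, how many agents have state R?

t=1: a0@(1,5):P a1@(0,1):P a2@(3,4):P a3@(3,0):R
t=2: a0@(2,5):P a1@(3,1):P a2@(3,5):P a3@(2,0):R
t=3: a0@(2,0):P a1@(2,1):P a2@(2,5):P
t=4: (unchanged — steady state)

0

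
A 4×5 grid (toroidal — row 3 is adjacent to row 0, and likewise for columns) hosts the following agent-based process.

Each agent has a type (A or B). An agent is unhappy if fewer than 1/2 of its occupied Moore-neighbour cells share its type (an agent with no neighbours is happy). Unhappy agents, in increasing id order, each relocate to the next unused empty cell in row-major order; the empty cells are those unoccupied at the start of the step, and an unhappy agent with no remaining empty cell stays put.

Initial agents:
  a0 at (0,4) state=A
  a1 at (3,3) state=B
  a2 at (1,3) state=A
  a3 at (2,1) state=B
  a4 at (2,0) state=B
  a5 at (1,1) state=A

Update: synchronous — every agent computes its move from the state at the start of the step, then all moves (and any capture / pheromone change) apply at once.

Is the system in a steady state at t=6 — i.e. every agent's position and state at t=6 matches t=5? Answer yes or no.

t=1: a0@(0,4):A a1@(0,0):B a2@(1,3):A a3@(2,1):B a4@(2,0):B a5@(0,1):A
t=2: a0@(0,4):A a1@(0,2):B a2@(1,3):A a3@(2,1):B a4@(2,0):B a5@(0,3):A
t=3: a0@(0,4):A a1@(0,0):B a2@(1,3):A a3@(2,1):B a4@(2,0):B a5@(0,3):A
t=4: a0@(0,4):A a1@(0,1):B a2@(1,3):A a3@(2,1):B a4@(2,0):B a5@(0,3):A
t=5: (unchanged — steady state)

yes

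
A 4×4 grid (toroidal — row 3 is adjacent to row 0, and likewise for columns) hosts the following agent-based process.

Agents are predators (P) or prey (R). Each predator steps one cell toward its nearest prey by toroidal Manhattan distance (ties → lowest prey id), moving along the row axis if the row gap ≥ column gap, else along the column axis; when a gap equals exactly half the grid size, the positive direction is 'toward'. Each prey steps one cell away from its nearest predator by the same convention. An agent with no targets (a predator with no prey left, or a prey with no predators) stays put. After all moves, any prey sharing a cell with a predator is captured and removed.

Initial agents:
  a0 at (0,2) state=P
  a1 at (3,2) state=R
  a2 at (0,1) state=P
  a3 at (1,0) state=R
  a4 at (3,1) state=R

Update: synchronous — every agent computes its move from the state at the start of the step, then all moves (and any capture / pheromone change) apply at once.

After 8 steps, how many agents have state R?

t=1: a0@(3,2):P a1@(2,2):R a2@(3,1):P a3@(2,0):R a4@(2,1):R
t=2: a0@(2,2):P a1@(1,2):R a2@(2,1):P a3@(1,0):R a4@(1,1):R
t=3: a0@(1,2):P a1@(0,2):R a2@(1,1):P a3@(0,0):R a4@(0,1):R
t=4: a0@(0,2):P a1@(3,2):R a2@(0,1):P a3@(3,0):R a4@(3,1):R
t=5: a0@(3,2):P a1@(2,2):R a2@(3,1):P a3@(2,0):R a4@(2,1):R
t=6: a0@(2,2):P a1@(1,2):R a2@(2,1):P a3@(1,0):R a4@(1,1):R
t=7: a0@(1,2):P a1@(0,2):R a2@(1,1):P a3@(0,0):R a4@(0,1):R
t=8: a0@(0,2):P a1@(3,2):R a2@(0,1):P a3@(3,0):R a4@(3,1):R

3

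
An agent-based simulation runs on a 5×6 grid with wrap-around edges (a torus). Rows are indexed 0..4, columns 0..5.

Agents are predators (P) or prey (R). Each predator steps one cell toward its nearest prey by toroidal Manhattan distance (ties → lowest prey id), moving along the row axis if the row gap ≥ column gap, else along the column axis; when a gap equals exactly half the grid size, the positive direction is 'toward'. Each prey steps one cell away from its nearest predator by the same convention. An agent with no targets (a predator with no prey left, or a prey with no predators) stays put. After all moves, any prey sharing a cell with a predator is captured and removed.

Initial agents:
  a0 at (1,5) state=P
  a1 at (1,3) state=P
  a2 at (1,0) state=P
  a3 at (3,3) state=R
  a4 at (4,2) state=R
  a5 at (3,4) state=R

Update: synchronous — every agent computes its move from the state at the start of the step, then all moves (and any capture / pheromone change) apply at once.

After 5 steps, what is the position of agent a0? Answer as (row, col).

t=1: a0@(2,5):P a1@(2,3):P a2@(0,0):P a3@(4,3):R a4@(3,2):R a5@(4,4):R
t=2: a0@(3,5):P a1@(3,3):P a2@(0,5):P a3@(0,3):R a4@(4,2):R a5@(0,4):R
t=3: a0@(4,5):P a1@(4,3):P a2@(0,4):P a3@(1,3):R a4@(0,2):R a5@(0,3):R
t=4: a0@(4,4):P a1@(0,3):P a2@(0,3):P a3@(2,3):R a4@(1,2):R a5@(1,3):R
t=5: a0@(3,4):P a1@(1,3):P a2@(1,3):P a3@(3,3):R a4@(2,2):R a5@(2,3):R

(3, 4)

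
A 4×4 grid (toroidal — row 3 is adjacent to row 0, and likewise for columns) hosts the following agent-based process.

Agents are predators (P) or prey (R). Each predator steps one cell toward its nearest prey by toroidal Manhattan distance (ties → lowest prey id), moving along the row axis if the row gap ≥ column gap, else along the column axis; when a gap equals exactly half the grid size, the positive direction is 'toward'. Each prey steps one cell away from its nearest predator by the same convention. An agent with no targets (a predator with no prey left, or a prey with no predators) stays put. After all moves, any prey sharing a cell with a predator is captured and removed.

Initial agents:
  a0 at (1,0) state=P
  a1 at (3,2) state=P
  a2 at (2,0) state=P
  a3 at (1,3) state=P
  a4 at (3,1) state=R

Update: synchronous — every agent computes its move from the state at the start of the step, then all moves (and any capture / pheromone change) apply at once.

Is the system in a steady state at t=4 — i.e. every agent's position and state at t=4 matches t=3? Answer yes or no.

t=1: a0@(2,0):P a1@(3,1):P a2@(3,0):P a3@(2,3):P
t=2: (unchanged — steady state)

yes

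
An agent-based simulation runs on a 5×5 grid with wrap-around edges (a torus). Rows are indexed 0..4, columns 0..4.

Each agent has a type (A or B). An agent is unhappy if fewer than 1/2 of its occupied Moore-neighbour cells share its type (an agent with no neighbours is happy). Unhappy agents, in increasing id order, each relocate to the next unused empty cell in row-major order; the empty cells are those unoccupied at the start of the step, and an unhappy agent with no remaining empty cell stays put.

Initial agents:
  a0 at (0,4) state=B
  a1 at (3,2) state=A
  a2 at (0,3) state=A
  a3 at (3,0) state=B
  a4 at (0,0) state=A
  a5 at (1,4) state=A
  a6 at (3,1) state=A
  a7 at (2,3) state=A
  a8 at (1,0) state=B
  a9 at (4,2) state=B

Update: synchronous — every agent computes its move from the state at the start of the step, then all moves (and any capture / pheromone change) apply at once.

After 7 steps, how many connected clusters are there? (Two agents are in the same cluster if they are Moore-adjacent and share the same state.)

2

t=1: a0@(0,1):B a1@(3,2):A a2@(0,2):A a3@(1,1):B a4@(1,2):A a5@(1,4):A a6@(1,3):A a7@(2,3):A a8@(2,0):B a9@(2,1):B
t=2: a0@(0,0):B a1@(3,2):A a2@(0,2):A a3@(1,1):B a4@(1,2):A a5@(1,4):A a6@(1,3):A a7@(2,3):A a8@(2,0):B a9@(2,1):B
t=3: (unchanged — steady state)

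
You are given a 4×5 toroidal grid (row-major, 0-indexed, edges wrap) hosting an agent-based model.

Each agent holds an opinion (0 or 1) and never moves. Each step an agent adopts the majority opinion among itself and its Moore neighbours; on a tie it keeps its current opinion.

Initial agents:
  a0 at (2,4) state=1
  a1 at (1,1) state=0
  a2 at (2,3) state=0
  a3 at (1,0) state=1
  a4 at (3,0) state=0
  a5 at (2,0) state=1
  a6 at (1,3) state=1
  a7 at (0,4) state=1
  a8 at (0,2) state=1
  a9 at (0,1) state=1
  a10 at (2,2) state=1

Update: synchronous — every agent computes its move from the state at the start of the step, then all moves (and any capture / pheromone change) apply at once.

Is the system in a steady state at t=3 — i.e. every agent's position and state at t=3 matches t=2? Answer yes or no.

t=1: a0@(2,4):1 a1@(1,1):1 a2@(2,3):1 a3@(1,0):1 a4@(3,0):1 a5@(2,0):1 a6@(1,3):1 a7@(0,4):1 a8@(0,2):1 a9@(0,1):1 a10@(2,2):1
t=2: (unchanged — steady state)

yes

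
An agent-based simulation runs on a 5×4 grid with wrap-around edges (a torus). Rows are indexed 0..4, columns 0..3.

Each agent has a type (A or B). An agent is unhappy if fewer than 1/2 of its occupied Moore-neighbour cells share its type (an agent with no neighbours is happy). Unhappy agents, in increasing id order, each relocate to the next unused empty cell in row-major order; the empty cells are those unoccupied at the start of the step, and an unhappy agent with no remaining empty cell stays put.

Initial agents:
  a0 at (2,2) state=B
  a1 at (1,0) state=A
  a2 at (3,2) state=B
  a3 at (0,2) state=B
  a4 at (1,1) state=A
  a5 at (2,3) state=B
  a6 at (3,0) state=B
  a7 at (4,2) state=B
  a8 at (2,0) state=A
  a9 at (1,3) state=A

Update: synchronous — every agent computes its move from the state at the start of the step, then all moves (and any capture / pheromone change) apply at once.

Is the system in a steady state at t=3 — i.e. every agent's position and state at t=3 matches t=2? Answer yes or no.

t=1: a0@(2,2):B a1@(1,0):A a2@(3,2):B a3@(0,0):B a4@(1,1):A a5@(2,3):B a6@(3,0):B a7@(4,2):B a8@(2,0):A a9@(0,1):A
t=2: a0@(2,2):B a1@(1,0):A a2@(3,2):B a3@(0,2):B a4@(1,1):A a5@(2,3):B a6@(3,0):B a7@(4,2):B a8@(2,0):A a9@(0,1):A
t=3: a0@(2,2):B a1@(1,0):A a2@(3,2):B a3@(0,0):B a4@(1,1):A a5@(2,3):B a6@(3,0):B a7@(4,2):B a8@(2,0):A a9@(0,1):A

no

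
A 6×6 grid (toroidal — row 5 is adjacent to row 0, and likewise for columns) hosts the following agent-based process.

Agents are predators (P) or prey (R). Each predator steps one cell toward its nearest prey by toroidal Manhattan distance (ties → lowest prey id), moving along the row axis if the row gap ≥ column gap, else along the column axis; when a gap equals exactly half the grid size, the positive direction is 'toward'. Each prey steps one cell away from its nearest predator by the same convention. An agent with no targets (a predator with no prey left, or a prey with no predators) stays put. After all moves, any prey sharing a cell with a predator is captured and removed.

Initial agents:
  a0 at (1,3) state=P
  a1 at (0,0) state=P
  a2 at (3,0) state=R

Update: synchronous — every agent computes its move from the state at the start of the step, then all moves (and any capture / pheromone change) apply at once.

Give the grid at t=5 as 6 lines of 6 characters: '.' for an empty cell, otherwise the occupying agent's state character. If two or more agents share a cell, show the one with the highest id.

R.....
......
......
......
.....P
P.....

t=1: a0@(1,4):P a1@(1,0):P a2@(2,0):R
t=2: a0@(1,5):P a1@(2,0):P a2@(3,0):R
t=3: a0@(2,5):P a1@(3,0):P a2@(4,0):R
t=4: a0@(3,5):P a1@(4,0):P a2@(5,0):R
t=5: a0@(4,5):P a1@(5,0):P a2@(0,0):R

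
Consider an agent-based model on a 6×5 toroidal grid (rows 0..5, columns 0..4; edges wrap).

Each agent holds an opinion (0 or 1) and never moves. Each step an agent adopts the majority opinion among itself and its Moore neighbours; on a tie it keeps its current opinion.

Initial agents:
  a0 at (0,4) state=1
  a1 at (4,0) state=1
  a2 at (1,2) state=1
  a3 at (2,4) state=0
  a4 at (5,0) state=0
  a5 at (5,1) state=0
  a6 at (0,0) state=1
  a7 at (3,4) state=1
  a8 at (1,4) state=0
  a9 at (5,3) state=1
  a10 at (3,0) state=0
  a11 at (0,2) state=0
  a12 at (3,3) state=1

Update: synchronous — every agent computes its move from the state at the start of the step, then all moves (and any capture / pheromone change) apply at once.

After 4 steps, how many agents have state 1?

1

t=1: a0@(0,4):1 a1@(4,0):0 a2@(1,2):1 a3@(2,4):0 a4@(5,0):1 a5@(5,1):0 a6@(0,0):0 a7@(3,4):1 a8@(1,4):0 a9@(5,3):1 a10@(3,0):0 a11@(0,2):0 a12@(3,3):1
t=2: a0@(0,4):1 a1@(4,0):0 a2@(1,2):1 a3@(2,4):0 a4@(5,0):0 a5@(5,1):0 a6@(0,0):0 a7@(3,4):0 a8@(1,4):0 a9@(5,3):1 a10@(3,0):0 a11@(0,2):0 a12@(3,3):1
t=3: a0@(0,4):0 a1@(4,0):0 a2@(1,2):1 a3@(2,4):0 a4@(5,0):0 a5@(5,1):0 a6@(0,0):0 a7@(3,4):0 a8@(1,4):0 a9@(5,3):1 a10@(3,0):0 a11@(0,2):0 a12@(3,3):0
t=4: a0@(0,4):0 a1@(4,0):0 a2@(1,2):1 a3@(2,4):0 a4@(5,0):0 a5@(5,1):0 a6@(0,0):0 a7@(3,4):0 a8@(1,4):0 a9@(5,3):0 a10@(3,0):0 a11@(0,2):0 a12@(3,3):0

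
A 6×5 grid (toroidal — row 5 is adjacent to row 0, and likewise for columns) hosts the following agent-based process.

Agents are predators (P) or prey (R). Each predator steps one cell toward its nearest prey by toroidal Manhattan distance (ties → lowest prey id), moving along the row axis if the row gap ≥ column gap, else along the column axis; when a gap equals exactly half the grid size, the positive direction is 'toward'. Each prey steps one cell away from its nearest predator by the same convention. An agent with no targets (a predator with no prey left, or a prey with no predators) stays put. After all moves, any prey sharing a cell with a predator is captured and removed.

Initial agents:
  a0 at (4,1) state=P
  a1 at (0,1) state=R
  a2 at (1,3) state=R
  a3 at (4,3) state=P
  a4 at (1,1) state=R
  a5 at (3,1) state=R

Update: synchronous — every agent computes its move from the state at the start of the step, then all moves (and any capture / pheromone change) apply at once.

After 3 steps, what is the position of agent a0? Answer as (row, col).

t=1: a0@(3,1):P a1@(1,1):R a2@(0,3):R a3@(5,3):P a4@(0,1):R a5@(2,1):R
t=2: a0@(2,1):P a1@(0,1):R a2@(1,3):R a3@(0,3):P a4@(5,1):R a5@(1,1):R
t=3: a0@(1,1):P a1@(5,1):R a2@(2,3):R a3@(1,3):P a4@(4,1):R a5@(0,1):R

(1, 1)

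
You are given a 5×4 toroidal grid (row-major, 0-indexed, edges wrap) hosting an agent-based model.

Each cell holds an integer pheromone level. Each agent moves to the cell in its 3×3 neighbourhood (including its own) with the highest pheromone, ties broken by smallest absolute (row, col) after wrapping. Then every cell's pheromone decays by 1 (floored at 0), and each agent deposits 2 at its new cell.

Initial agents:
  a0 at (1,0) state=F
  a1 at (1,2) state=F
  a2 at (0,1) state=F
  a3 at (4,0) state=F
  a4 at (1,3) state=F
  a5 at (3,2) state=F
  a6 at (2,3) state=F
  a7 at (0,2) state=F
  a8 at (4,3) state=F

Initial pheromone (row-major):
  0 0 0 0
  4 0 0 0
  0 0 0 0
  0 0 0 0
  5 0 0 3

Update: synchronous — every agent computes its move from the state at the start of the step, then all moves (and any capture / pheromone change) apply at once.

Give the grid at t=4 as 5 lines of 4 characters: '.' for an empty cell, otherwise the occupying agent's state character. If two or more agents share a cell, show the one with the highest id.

....
F...
....
....
F...

t=1: a0@(1,0) a1@(0,1) a2@(4,0) a3@(4,0) a4@(1,0) a5@(4,3) a6@(1,0) a7@(4,3) a8@(4,0) | pheromone: 0 2 0 0 / 9 0 0 0 / 0 0 0 0 / 0 0 0 0 / 10 0 0 6
t=2: a0@(1,0) a1@(4,0) a2@(4,0) a3@(4,0) a4@(1,0) a5@(4,0) a6@(1,0) a7@(4,0) a8@(4,0) | pheromone: 0 1 0 0 / 14 0 0 0 / 0 0 0 0 / 0 0 0 0 / 21 0 0 5
t=3: a0@(1,0) a1@(4,0) a2@(4,0) a3@(4,0) a4@(1,0) a5@(4,0) a6@(1,0) a7@(4,0) a8@(4,0) | pheromone: 0 0 0 0 / 19 0 0 0 / 0 0 0 0 / 0 0 0 0 / 32 0 0 4
t=4: a0@(1,0) a1@(4,0) a2@(4,0) a3@(4,0) a4@(1,0) a5@(4,0) a6@(1,0) a7@(4,0) a8@(4,0) | pheromone: 0 0 0 0 / 24 0 0 0 / 0 0 0 0 / 0 0 0 0 / 43 0 0 3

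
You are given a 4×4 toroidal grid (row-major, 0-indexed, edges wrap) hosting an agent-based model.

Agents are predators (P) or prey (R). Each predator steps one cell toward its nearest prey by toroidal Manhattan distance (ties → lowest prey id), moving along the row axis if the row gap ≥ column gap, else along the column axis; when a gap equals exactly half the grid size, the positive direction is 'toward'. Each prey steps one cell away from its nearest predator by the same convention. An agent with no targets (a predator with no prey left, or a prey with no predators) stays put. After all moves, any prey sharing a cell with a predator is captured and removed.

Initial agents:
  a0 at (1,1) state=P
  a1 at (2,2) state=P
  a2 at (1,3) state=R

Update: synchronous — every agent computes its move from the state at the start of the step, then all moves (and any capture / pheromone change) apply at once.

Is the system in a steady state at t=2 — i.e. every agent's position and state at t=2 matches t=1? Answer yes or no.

t=1: a0@(1,2):P a1@(1,2):P
t=2: (unchanged — steady state)

yes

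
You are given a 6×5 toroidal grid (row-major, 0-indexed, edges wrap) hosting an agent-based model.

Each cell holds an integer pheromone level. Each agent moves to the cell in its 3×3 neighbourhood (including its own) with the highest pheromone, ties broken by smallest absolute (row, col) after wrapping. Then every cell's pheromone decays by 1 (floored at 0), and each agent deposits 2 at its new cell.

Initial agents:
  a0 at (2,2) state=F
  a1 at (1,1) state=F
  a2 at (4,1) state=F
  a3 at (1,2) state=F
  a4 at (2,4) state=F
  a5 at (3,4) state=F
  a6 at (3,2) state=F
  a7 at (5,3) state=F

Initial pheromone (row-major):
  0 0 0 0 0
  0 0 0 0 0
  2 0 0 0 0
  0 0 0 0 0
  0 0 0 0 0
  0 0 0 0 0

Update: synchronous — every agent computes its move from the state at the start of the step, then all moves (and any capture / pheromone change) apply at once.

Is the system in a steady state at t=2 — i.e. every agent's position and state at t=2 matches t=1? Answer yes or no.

t=1: a0@(1,1) a1@(2,0) a2@(3,0) a3@(0,1) a4@(2,0) a5@(2,0) a6@(2,1) a7@(0,2) | pheromone: 0 2 2 0 0 / 0 2 0 0 0 / 7 2 0 0 0 / 2 0 0 0 0 / 0 0 0 0 0 / 0 0 0 0 0
t=2: a0@(2,0) a1@(2,0) a2@(2,0) a3@(0,1) a4@(2,0) a5@(2,0) a6@(2,0) a7@(0,1) | pheromone: 0 5 1 0 0 / 0 1 0 0 0 / 18 1 0 0 0 / 1 0 0 0 0 / 0 0 0 0 0 / 0 0 0 0 0

no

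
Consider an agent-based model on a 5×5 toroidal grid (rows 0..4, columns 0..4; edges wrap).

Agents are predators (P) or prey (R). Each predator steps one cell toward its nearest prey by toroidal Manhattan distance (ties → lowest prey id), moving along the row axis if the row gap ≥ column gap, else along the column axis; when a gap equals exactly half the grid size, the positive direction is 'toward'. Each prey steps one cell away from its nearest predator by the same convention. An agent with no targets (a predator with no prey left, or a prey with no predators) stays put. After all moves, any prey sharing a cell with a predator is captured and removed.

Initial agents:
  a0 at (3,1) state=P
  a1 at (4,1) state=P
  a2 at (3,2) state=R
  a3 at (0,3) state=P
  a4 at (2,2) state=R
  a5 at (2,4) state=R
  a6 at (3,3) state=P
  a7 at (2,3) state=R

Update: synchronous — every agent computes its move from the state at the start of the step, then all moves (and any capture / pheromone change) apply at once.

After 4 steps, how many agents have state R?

3

t=1: a0@(3,2):P a1@(3,1):P a2@(3,3):R a3@(1,3):P a4@(1,2):R a5@(1,4):R a6@(3,2):P
t=2: a0@(3,3):P a1@(3,2):P a2@(3,4):R a3@(1,2):P a4@(1,1):R a5@(1,0):R a6@(3,3):P
t=3: a0@(3,4):P a1@(3,3):P a2@(3,0):R a3@(1,1):P a4@(1,0):R a5@(1,4):R a6@(3,4):P
t=4: a0@(3,0):P a1@(3,4):P a2@(3,1):R a3@(1,0):P a4@(1,4):R a5@(0,4):R a6@(3,0):P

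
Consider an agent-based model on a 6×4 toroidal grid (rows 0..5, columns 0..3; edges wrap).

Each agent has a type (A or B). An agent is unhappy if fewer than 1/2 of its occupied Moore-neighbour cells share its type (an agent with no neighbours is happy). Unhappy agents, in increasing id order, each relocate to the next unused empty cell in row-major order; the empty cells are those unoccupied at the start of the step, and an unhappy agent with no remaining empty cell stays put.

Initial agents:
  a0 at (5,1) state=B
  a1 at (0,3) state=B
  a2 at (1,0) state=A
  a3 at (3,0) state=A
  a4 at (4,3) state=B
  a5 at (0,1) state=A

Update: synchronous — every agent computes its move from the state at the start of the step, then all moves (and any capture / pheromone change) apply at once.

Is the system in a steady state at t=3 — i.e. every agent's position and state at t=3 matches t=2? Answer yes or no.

t=1: a0@(0,0):B a1@(0,2):B a2@(1,0):A a3@(1,1):A a4@(1,2):B a5@(0,1):A
t=2: a0@(0,3):B a1@(1,3):B a2@(1,0):A a3@(2,0):A a4@(2,1):B a5@(2,2):A
t=3: a0@(0,3):B a1@(0,0):B a2@(0,1):A a3@(0,2):A a4@(1,1):B a5@(1,2):A

no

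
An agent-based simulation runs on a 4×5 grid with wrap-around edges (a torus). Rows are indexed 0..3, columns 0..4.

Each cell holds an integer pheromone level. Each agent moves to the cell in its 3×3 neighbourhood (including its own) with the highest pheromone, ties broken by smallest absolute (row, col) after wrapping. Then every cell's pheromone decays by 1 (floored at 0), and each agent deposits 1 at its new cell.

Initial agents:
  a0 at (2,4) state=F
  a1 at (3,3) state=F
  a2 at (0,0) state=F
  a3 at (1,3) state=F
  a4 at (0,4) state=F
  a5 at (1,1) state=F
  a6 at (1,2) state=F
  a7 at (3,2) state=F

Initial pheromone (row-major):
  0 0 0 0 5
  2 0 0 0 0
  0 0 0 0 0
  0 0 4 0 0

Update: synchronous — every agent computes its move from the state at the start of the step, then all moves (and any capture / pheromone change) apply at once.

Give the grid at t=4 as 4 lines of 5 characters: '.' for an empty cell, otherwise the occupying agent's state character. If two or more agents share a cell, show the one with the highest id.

....F
.....
.....
..F..

t=1: a0@(1,0) a1@(0,4) a2@(0,4) a3@(0,4) a4@(0,4) a5@(1,0) a6@(0,1) a7@(3,2) | pheromone: 0 1 0 0 8 / 3 0 0 0 0 / 0 0 0 0 0 / 0 0 4 0 0
t=2: a0@(0,4) a1@(0,4) a2@(0,4) a3@(0,4) a4@(0,4) a5@(0,4) a6@(3,2) a7@(3,2) | pheromone: 0 0 0 0 13 / 2 0 0 0 0 / 0 0 0 0 0 / 0 0 5 0 0
t=3: a0@(0,4) a1@(0,4) a2@(0,4) a3@(0,4) a4@(0,4) a5@(0,4) a6@(3,2) a7@(3,2) | pheromone: 0 0 0 0 18 / 1 0 0 0 0 / 0 0 0 0 0 / 0 0 6 0 0
t=4: a0@(0,4) a1@(0,4) a2@(0,4) a3@(0,4) a4@(0,4) a5@(0,4) a6@(3,2) a7@(3,2) | pheromone: 0 0 0 0 23 / 0 0 0 0 0 / 0 0 0 0 0 / 0 0 7 0 0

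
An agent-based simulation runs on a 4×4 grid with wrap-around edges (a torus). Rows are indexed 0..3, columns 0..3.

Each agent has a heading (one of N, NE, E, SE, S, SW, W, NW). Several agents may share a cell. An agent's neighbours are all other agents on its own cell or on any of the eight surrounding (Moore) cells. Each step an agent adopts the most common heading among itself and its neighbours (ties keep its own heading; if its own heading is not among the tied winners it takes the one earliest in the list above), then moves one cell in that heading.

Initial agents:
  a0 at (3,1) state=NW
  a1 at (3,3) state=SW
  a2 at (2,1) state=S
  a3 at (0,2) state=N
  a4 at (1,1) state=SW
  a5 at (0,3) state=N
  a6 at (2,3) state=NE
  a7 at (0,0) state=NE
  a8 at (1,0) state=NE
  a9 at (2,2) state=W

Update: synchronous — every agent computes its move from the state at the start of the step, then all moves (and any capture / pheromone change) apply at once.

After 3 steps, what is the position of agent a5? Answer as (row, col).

(1, 0)

t=1: a0@(2,0):NW a1@(2,3):N a2@(3,1):S a3@(3,2):N a4@(0,2):NE a5@(3,3):N a6@(1,0):NE a7@(3,1):NE a8@(0,1):NE a9@(3,1):SW
t=2: a0@(1,0):N a1@(1,3):N a2@(2,2):NE a3@(2,2):N a4@(3,3):NE a5@(2,3):N a6@(0,1):NE a7@(2,2):NE a8@(3,2):NE a9@(2,2):NE
t=3: a0@(0,0):N a1@(0,3):N a2@(1,3):NE a3@(1,3):NE a4@(2,0):NE a5@(1,0):NE a6@(3,2):NE a7@(1,3):NE a8@(2,3):NE a9@(1,3):NE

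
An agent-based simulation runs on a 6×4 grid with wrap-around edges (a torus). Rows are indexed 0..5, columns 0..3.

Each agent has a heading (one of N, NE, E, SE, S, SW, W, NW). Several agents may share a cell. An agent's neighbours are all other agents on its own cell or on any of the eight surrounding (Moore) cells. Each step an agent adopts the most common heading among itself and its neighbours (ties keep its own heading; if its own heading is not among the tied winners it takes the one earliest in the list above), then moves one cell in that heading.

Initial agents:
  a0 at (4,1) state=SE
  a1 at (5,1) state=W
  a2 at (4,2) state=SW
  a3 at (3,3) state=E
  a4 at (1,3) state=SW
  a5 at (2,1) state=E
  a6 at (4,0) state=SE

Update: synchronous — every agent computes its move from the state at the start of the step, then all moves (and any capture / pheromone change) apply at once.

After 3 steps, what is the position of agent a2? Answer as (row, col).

t=1: a0@(5,2):SE a1@(0,2):SE a2@(5,1):SW a3@(3,0):E a4@(2,2):SW a5@(2,2):E a6@(5,1):SE
t=2: a0@(0,3):SE a1@(1,3):SE a2@(0,2):SE a3@(3,1):E a4@(3,1):SW a5@(2,3):E a6@(0,2):SE
t=3: a0@(1,0):SE a1@(2,0):SE a2@(1,3):SE a3@(3,2):E a4@(4,0):SW a5@(2,0):E a6@(1,3):SE

(1, 3)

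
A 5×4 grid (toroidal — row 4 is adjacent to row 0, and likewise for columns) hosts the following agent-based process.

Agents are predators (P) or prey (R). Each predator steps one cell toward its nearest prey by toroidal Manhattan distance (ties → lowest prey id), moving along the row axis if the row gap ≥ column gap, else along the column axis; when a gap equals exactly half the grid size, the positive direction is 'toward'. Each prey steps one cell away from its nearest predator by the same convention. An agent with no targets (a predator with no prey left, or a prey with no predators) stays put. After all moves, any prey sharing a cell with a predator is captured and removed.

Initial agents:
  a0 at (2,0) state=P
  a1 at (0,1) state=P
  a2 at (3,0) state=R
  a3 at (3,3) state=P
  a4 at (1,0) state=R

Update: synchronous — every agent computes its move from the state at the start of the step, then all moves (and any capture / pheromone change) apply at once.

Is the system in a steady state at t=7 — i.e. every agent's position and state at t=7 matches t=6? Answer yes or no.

no

t=1: a0@(3,0):P a1@(1,1):P a2@(4,0):R a3@(3,0):P a4@(0,0):R
t=2: a0@(4,0):P a1@(0,1):P a2@(0,0):R a3@(4,0):P a4@(1,0):R
t=3: a0@(0,0):P a1@(0,0):P a2@(1,0):R a3@(0,0):P a4@(2,0):R
t=4: a0@(1,0):P a1@(1,0):P a2@(2,0):R a3@(1,0):P a4@(3,0):R
t=5: a0@(2,0):P a1@(2,0):P a2@(3,0):R a3@(2,0):P a4@(4,0):R
t=6: a0@(3,0):P a1@(3,0):P a2@(4,0):R a3@(3,0):P a4@(0,0):R
t=7: a0@(4,0):P a1@(4,0):P a2@(0,0):R a3@(4,0):P a4@(1,0):R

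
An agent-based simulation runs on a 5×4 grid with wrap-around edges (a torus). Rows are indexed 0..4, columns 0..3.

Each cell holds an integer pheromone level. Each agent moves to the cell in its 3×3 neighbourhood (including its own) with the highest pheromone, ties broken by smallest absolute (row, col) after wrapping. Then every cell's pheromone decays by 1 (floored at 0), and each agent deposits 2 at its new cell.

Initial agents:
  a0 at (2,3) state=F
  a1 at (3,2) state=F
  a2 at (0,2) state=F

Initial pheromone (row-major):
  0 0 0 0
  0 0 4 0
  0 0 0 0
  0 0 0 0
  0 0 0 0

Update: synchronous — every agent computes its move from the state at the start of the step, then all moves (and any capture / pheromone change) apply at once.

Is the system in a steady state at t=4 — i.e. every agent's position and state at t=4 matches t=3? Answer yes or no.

yes

t=1: a0@(1,2) a1@(2,1) a2@(1,2) | pheromone: 0 0 0 0 / 0 0 7 0 / 0 2 0 0 / 0 0 0 0 / 0 0 0 0
t=2: a0@(1,2) a1@(1,2) a2@(1,2) | pheromone: 0 0 0 0 / 0 0 12 0 / 0 1 0 0 / 0 0 0 0 / 0 0 0 0
t=3: a0@(1,2) a1@(1,2) a2@(1,2) | pheromone: 0 0 0 0 / 0 0 17 0 / 0 0 0 0 / 0 0 0 0 / 0 0 0 0
t=4: a0@(1,2) a1@(1,2) a2@(1,2) | pheromone: 0 0 0 0 / 0 0 22 0 / 0 0 0 0 / 0 0 0 0 / 0 0 0 0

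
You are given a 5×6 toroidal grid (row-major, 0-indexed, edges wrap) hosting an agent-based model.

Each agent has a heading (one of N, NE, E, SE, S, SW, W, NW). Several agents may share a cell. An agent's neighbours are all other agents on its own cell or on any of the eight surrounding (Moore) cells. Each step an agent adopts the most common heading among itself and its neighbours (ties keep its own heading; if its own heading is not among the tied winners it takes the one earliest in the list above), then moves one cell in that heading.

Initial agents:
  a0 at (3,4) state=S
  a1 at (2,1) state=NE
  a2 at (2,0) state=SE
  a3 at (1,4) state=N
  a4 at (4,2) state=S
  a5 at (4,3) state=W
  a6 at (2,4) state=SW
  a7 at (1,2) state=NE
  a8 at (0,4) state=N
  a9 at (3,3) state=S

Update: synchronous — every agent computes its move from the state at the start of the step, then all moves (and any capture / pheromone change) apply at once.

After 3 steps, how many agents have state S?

t=1: a0@(4,4):S a1@(1,2):NE a2@(3,1):SE a3@(0,4):N a4@(0,2):S a5@(0,3):S a6@(3,4):S a7@(0,3):NE a8@(4,4):N a9@(4,3):S
t=2: a0@(0,4):S a1@(0,3):NE a2@(4,2):SE a3@(1,4):S a4@(1,2):S a5@(1,3):S a6@(4,4):S a7@(1,3):S a8@(0,4):S a9@(0,3):S
t=3: a0@(1,4):S a1@(1,3):S a2@(0,3):SE a3@(2,4):S a4@(2,2):S a5@(2,3):S a6@(0,4):S a7@(2,3):S a8@(1,4):S a9@(1,3):S

9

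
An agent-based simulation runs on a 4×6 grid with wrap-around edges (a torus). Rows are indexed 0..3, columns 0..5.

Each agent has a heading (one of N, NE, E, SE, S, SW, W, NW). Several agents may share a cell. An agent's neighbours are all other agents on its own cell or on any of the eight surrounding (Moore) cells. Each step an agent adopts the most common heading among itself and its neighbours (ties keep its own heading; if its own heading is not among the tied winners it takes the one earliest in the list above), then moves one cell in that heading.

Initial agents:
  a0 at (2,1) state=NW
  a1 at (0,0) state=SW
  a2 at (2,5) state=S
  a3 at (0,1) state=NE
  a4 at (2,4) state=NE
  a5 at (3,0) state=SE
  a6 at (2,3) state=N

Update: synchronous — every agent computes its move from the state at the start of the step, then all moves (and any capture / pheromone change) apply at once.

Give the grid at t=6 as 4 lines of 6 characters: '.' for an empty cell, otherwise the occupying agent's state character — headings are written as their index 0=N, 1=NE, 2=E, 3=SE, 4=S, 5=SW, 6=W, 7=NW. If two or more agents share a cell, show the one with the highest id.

.7.014
3.....
51....
......

t=1: a0@(1,0):NW a1@(1,5):SW a2@(3,5):S a3@(3,2):NE a4@(1,5):NE a5@(0,1):SE a6@(1,3):N
t=2: a0@(0,5):NW a1@(2,4):SW a2@(0,5):S a3@(2,3):NE a4@(0,0):NE a5@(1,2):SE a6@(0,3):N
t=3: a0@(3,4):NW a1@(3,3):SW a2@(1,5):S a3@(1,4):NE a4@(3,1):NE a5@(2,3):SE a6@(3,3):N
t=4: a0@(2,3):NW a1@(0,2):SW a2@(2,5):S a3@(0,5):NE a4@(2,2):NE a5@(3,4):SE a6@(2,3):N
t=5: a0@(1,2):NW a1@(1,1):SW a2@(3,5):S a3@(3,0):NE a4@(1,3):NE a5@(0,5):SE a6@(1,3):N
t=6: a0@(0,1):NW a1@(2,0):SW a2@(0,5):S a3@(2,1):NE a4@(0,4):NE a5@(1,0):SE a6@(0,3):N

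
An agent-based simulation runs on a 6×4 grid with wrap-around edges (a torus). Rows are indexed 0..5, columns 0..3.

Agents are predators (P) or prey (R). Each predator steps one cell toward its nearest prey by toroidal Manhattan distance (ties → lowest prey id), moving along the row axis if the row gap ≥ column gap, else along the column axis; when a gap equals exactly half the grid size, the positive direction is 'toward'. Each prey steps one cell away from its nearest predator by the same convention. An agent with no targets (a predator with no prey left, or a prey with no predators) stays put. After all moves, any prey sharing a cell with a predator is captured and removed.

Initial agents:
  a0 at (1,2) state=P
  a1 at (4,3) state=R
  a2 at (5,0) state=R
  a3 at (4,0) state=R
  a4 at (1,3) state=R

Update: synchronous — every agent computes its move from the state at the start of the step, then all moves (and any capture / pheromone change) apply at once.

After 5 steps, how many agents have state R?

4

t=1: a0@(1,3):P a1@(3,3):R a2@(4,0):R a3@(3,0):R a4@(1,0):R
t=2: a0@(1,0):P a1@(4,3):R a2@(3,0):R a3@(4,0):R a4@(1,1):R
t=3: a0@(1,1):P a1@(3,3):R a2@(4,0):R a3@(3,0):R a4@(1,2):R
t=4: a0@(1,2):P a1@(4,3):R a2@(3,0):R a3@(4,0):R a4@(1,3):R
t=5: a0@(1,3):P a1@(3,3):R a2@(4,0):R a3@(3,0):R a4@(1,0):R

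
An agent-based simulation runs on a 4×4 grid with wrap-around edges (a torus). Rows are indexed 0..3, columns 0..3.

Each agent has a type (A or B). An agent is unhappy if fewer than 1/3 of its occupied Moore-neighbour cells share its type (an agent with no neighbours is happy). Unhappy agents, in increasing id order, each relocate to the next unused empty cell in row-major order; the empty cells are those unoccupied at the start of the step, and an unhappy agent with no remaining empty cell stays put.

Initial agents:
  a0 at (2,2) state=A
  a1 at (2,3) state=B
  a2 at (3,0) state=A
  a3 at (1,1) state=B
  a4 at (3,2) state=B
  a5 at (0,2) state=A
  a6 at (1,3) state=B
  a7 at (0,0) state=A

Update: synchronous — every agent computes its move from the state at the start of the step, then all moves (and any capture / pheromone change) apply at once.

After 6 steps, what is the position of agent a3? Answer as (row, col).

(0, 3)

t=1: a0@(0,1):A a1@(2,3):B a2@(3,0):A a3@(0,3):B a4@(3,2):B a5@(1,0):A a6@(1,2):B a7@(0,0):A
t=2: (unchanged — steady state)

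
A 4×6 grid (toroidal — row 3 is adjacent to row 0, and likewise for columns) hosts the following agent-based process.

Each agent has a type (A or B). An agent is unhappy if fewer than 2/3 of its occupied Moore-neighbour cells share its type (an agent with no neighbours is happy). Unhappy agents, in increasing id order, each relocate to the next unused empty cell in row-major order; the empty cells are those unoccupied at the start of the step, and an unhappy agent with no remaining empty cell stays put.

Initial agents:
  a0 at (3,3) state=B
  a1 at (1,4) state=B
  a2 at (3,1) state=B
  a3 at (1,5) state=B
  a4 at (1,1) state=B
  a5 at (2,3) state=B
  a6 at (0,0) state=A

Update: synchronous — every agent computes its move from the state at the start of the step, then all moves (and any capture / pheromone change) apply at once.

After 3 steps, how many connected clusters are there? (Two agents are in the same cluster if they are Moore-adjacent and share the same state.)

t=1: a0@(3,3):B a1@(1,4):B a2@(0,1):B a3@(0,2):B a4@(0,3):B a5@(2,3):B a6@(0,4):A
t=2: a0@(3,3):B a1@(1,4):B a2@(0,1):B a3@(0,2):B a4@(0,3):B a5@(2,3):B a6@(0,0):A
t=3: a0@(3,3):B a1@(1,4):B a2@(0,4):B a3@(0,2):B a4@(0,3):B a5@(2,3):B a6@(0,5):A

2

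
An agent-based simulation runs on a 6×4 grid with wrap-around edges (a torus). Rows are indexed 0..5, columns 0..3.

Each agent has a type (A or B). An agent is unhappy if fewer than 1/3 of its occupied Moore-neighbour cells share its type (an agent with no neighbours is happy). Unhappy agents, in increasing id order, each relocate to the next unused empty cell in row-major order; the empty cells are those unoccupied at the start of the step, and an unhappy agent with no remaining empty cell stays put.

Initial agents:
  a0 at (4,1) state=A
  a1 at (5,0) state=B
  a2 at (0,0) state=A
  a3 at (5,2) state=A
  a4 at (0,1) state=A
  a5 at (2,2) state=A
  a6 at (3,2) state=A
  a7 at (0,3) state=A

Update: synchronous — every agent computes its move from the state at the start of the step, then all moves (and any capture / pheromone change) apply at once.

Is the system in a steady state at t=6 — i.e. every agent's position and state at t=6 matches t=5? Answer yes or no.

no

t=1: a0@(4,1):A a1@(0,2):B a2@(0,0):A a3@(5,2):A a4@(0,1):A a5@(2,2):A a6@(3,2):A a7@(0,3):A
t=2: a0@(4,1):A a1@(1,0):B a2@(0,0):A a3@(5,2):A a4@(0,1):A a5@(2,2):A a6@(3,2):A a7@(0,3):A
t=3: a0@(4,1):A a1@(0,2):B a2@(0,0):A a3@(5,2):A a4@(0,1):A a5@(2,2):A a6@(3,2):A a7@(0,3):A
t=4: a0@(4,1):A a1@(1,0):B a2@(0,0):A a3@(5,2):A a4@(0,1):A a5@(2,2):A a6@(3,2):A a7@(0,3):A
t=5: a0@(4,1):A a1@(0,2):B a2@(0,0):A a3@(5,2):A a4@(0,1):A a5@(2,2):A a6@(3,2):A a7@(0,3):A
t=6: a0@(4,1):A a1@(1,0):B a2@(0,0):A a3@(5,2):A a4@(0,1):A a5@(2,2):A a6@(3,2):A a7@(0,3):A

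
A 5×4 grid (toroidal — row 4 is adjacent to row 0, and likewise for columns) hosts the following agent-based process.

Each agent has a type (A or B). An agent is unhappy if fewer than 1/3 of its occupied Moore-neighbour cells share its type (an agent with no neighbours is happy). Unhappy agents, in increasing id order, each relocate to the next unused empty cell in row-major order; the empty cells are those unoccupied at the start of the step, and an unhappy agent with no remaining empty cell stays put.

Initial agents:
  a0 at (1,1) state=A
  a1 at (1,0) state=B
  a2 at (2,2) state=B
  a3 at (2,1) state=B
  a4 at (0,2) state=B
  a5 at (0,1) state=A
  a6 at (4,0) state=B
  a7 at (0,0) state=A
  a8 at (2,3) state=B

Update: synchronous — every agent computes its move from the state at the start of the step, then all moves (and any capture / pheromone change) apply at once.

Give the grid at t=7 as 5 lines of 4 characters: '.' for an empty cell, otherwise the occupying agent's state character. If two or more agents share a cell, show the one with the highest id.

t=1: a0@(1,1):A a1@(1,0):B a2@(2,2):B a3@(2,1):B a4@(0,3):B a5@(0,1):A a6@(1,2):B a7@(0,0):A a8@(2,3):B
t=2: (unchanged — steady state)

AA.B
BAB.
.BBB
....
....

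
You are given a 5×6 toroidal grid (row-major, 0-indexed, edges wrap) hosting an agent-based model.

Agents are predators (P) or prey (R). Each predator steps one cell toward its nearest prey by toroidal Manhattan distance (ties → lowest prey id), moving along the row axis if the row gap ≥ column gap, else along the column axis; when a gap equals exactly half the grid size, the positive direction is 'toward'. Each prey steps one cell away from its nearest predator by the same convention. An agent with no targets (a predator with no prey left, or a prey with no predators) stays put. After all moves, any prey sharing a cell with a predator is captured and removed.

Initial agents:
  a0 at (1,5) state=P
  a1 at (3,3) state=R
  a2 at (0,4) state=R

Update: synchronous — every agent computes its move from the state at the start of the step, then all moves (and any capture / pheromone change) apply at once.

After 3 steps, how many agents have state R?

t=1: a0@(0,5):P a1@(4,3):R a2@(4,4):R
t=2: a0@(4,5):P a1@(4,2):R a2@(3,4):R
t=3: a0@(3,5):P a1@(4,1):R a2@(2,4):R

2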